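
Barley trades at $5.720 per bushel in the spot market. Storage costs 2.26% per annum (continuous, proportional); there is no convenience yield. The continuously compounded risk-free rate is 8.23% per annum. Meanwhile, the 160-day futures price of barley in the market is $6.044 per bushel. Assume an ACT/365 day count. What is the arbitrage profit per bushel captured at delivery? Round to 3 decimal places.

Fair futures: F* = S·e^(carry·T), with carry = (r + u) = 0.0823 + 0.0226 = 0.1049
F* = 5.720 · e^(0.1049 × 160/365) = 5.720 · e^0.045984 = 5.720 × 1.047058 = $5.9892
Market $6.044 > fair $5.9892: forward overpriced → cash-and-carry (buy spot, short the forward).
At maturity, profit = |F_mkt − F*| = |6.044 − 5.9892| = $0.055 per bushel

$0.055 per bushel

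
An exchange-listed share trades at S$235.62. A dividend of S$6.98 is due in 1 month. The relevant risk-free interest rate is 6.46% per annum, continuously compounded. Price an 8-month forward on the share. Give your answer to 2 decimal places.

PV(dividends) I = 6.98·e^(−0.0646·1/12)
I = 6.9425
F = (S − I)·e^(rT) = (235.62 − 6.9425) · e^(0.0646·8/12)
= 228.6775 · e^0.043067 = 228.6775 × 1.044008 = S$238.74

S$238.74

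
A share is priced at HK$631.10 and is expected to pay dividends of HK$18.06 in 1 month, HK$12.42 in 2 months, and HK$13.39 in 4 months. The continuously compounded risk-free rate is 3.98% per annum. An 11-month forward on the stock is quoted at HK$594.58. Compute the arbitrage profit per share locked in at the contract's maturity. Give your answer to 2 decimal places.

HK$14.80 per share

PV(dividends) I = 18.06·e^(−0.0398·1/12) + 12.42·e^(−0.0398·2/12) + 13.39·e^(−0.0398·4/12) = 43.5516
Fair forward F* = (S − I)·e^(rT) = (631.10 − 43.5516)·e^0.036483 = 587.5484 × 1.037157 = 609.3799
Market HK$594.58 < fair 609.3799: forward underpriced → reverse cash-and-carry (short the stock, invest proceeds at r, pay the dividends, go long the forward).
Profit at T = |F_mkt − F*| = |594.58 − 609.3799| = HK$14.80 per share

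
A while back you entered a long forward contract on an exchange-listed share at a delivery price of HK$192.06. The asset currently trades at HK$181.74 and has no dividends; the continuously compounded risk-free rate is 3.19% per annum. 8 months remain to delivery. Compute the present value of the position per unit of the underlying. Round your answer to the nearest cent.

Current fair forward for the remaining 8 months: F = S·e^(r·T), r = 0.0319
F = 181.74 · e^(0.0319 × 8/12) = 181.74 × 1.021494 = 185.6463
Value of long forward = (F − K)·e^(−rT) = (185.6463 − 192.06) · e^(−0.0319·8/12)
= -6.4137 × 0.978958 = -6.28

-HK$6.28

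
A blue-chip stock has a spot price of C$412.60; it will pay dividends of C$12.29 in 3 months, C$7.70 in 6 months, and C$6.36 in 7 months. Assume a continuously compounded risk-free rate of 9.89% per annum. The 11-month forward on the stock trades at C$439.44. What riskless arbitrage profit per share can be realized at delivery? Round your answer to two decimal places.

PV(dividends) I = 12.29·e^(−0.0989·3/12) + 7.70·e^(−0.0989·6/12) + 6.36·e^(−0.0989·7/12) = 25.3218
Fair forward F* = (S − I)·e^(rT) = (412.60 − 25.3218)·e^0.090658 = 387.2782 × 1.094894 = 424.0286
Market C$439.44 > fair 424.0286: forward overpriced → cash-and-carry (borrow at r, buy the stock and collect the dividends, short the forward).
Profit at T = |F_mkt − F*| = |439.44 − 424.0286| = C$15.41 per share

C$15.41 per share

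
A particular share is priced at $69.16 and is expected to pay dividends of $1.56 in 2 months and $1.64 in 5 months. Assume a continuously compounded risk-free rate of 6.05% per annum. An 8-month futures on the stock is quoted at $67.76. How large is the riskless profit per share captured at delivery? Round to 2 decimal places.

PV(dividends) I = 1.56·e^(−0.0605·2/12) + 1.64·e^(−0.0605·5/12) = 3.1435
Fair futures F* = (S − I)·e^(rT) = (69.16 − 3.1435)·e^0.040333 = 66.0165 × 1.041157 = 68.7335
Market $67.76 < fair 68.7335: forward underpriced → reverse cash-and-carry (short the stock, invest proceeds at r, pay the dividends, go long the forward).
Profit at T = |F_mkt − F*| = |67.76 − 68.7335| = $0.97 per share

$0.97 per share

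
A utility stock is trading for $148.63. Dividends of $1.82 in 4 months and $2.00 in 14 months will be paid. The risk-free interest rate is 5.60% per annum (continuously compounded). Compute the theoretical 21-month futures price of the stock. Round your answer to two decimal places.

$159.90

PV(dividends) I = 1.82·e^(−0.0560·4/12) + 2.00·e^(−0.0560·14/12)
I = 1.7863 + 1.8735 = 3.6598
F = (S − I)·e^(rT) = (148.63 − 3.6598) · e^(0.0560·21/12)
= 144.9702 · e^0.098000 = 144.9702 × 1.102963 = $159.90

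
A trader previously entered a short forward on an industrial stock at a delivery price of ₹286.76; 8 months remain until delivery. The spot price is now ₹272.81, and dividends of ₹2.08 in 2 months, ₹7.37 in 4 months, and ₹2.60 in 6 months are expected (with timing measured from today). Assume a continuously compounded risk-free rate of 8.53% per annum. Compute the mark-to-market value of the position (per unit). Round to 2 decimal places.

₹9.80

PV(remaining dividends) I = 2.08·e^(−0.0853·2/12) + 7.37·e^(−0.0853·4/12) + 2.60·e^(−0.0853·6/12) = 11.7055
Current forward F = (S − I)·e^(rT) = (272.81 − 11.7055)·e^(0.0853·8/12) = 261.1045 × 1.058515 = 276.3830
Value (long) = (F − K)·e^(−rT) = (276.3830 − 286.76) × 0.944720 = -9.8034
Short position value = −(long value) = ₹9.80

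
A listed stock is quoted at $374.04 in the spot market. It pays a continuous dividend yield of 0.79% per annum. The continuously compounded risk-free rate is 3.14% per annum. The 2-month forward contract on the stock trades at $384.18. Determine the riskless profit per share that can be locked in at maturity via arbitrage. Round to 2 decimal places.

$8.67 per share

Fair forward: F* = S·e^(carry·T), with carry = (r − q) = 0.0314 − 0.0079 = 0.0235
F* = 374.04 · e^(0.0235 × 2/12) = 374.04 · e^0.003917 = 374.04 × 1.003925 = $375.5081
Market $384.18 > fair $375.5081: forward overpriced → cash-and-carry (buy spot, short the forward).
At maturity, profit = |F_mkt − F*| = |384.18 − 375.5081| = $8.67 per share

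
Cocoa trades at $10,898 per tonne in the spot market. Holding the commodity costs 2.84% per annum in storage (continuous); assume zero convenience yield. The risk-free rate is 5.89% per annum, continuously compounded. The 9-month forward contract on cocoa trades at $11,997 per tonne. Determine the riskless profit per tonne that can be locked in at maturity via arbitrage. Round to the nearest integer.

Fair forward: F* = S·e^(carry·T), with carry = (r + u) = 0.0589 + 0.0284 = 0.0873
F* = 10898 · e^(0.0873 × 9/12) = 10898 · e^0.065475 = 10898 × 1.067666 = $11635.4241
Market $11997 > fair $11635.4241: forward overpriced → cash-and-carry (buy spot, short the forward).
At maturity, profit = |F_mkt − F*| = |11997 − 11635.4241| = $362 per tonne

$362 per tonne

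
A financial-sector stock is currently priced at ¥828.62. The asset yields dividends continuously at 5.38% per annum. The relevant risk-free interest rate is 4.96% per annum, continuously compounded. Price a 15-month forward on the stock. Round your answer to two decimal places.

¥824.28

F = S·e^((r − q)T) = 828.62 · e^((0.0496 − 0.0538) × 15/12)
= 828.62 · e^-0.005250 = 828.62 × 0.994764
F = ¥824.28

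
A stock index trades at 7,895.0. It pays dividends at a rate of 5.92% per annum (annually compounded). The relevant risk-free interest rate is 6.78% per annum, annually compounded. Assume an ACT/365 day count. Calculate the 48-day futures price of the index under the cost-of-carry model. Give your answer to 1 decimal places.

F = S · (1+r)^T / (1+q)^T
= 7895.0 × 1.008664 / 1.007592 = 7895.0 × 1.001064
F = 7,903.4

7,903.4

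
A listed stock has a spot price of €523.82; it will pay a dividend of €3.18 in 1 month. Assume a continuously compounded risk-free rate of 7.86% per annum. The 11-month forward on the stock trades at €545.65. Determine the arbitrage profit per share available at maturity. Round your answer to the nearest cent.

PV(dividends) I = 3.18·e^(−0.0786·1/12) = 3.1592
Fair forward F* = (S − I)·e^(rT) = (523.82 − 3.1592)·e^0.072050 = 520.6608 × 1.074709 = 559.5588
Market €545.65 < fair 559.5588: forward underpriced → reverse cash-and-carry (short the stock, invest proceeds at r, pay the dividends, go long the forward).
Profit at T = |F_mkt − F*| = |545.65 − 559.5588| = €13.91 per share

€13.91 per share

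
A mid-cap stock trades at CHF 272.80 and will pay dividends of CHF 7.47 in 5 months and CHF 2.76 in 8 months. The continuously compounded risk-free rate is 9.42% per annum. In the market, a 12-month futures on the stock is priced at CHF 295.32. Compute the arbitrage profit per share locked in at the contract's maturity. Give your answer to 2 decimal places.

PV(dividends) I = 7.47·e^(−0.0942·5/12) + 2.76·e^(−0.0942·8/12) = 9.7745
Fair futures F* = (S − I)·e^(rT) = (272.80 − 9.7745)·e^0.094200 = 263.0255 × 1.098779 = 289.0069
Market CHF 295.32 > fair 289.0069: forward overpriced → cash-and-carry (borrow at r, buy the stock and collect the dividends, short the forward).
Profit at T = |F_mkt − F*| = |295.32 − 289.0069| = CHF 6.31 per share

CHF 6.31 per share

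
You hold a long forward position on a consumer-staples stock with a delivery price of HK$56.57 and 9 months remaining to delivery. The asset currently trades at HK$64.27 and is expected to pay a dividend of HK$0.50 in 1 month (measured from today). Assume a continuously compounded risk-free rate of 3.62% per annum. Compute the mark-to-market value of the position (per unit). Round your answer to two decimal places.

PV(remaining dividends) I = 0.50·e^(−0.0362·1/12) = 0.4985
Current forward F = (S − I)·e^(rT) = (64.27 − 0.4985)·e^(0.0362·9/12) = 63.7715 × 1.027522 = 65.5266
Value (long) = (F − K)·e^(−rT) = (65.5266 − 56.57) × 0.973215 = 8.7167
Value = HK$8.72

HK$8.72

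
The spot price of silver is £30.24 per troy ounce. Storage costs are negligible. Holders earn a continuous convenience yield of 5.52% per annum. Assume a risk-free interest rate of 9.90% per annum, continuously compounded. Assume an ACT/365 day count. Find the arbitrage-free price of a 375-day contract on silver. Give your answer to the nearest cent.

£31.63 per troy ounce

Net carry = r + u − y = 0.0990 + 0.0000 − 0.0552 = 0.0438
F = S·e^((r+u−y)T) = 30.24 · e^(0.0438 × 375/365) = 30.24 · e^0.045000
= 30.24 × 1.046028 = £31.63 per troy ounce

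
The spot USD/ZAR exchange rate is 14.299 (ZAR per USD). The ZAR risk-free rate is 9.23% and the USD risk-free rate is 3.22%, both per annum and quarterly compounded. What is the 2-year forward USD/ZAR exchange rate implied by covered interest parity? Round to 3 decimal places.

16.096

By covered interest parity, F = S · (1+r_ZAR/4)^(4T) / (1+r_USD/4)^(4T)
= 14.299 × 1.200217 / 1.066244 = 14.299 × 1.125649
F = 16.096 ZAR per USD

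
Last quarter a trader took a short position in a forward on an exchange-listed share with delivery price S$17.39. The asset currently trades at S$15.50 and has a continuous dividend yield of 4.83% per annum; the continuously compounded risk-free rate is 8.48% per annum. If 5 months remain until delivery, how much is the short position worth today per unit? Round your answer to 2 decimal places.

S$1.60

Current fair forward for the remaining 5 months: F = S·e^((r − q)·T), (r − q) = 0.0848 − 0.0483 = 0.0365
F = 15.50 · e^(0.0365 × 5/12) = 15.50 × 1.015325 = 15.7375
Value of long forward = (F − K)·e^(−rT) = (15.7375 − 17.39) · e^(−0.0848·5/12)
= -1.6525 × 0.965284 = -1.60
Short position value = −(long value) = S$1.60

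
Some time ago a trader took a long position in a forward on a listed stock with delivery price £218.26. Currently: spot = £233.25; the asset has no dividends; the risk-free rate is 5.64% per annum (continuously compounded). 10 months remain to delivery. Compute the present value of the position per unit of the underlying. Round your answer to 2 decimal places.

£25.01

Current fair forward for the remaining 10 months: F = S·e^(r·T), r = 0.0564
F = 233.25 · e^(0.0564 × 10/12) = 233.25 × 1.048122 = 244.4745
Value of long forward = (F − K)·e^(−rT) = (244.4745 − 218.26) · e^(−0.0564·10/12)
= 26.2145 × 0.954087 = 25.01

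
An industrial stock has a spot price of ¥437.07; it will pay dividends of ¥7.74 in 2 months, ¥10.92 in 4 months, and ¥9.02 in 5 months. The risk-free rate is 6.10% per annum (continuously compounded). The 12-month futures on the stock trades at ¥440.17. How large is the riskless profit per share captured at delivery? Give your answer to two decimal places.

PV(dividends) I = 7.74·e^(−0.0610·2/12) + 10.92·e^(−0.0610·4/12) + 9.02·e^(−0.0610·5/12) = 27.1555
Fair futures F* = (S − I)·e^(rT) = (437.07 − 27.1555)·e^0.061000 = 409.9145 × 1.062899 = 435.6977
Market ¥440.17 > fair 435.6977: forward overpriced → cash-and-carry (borrow at r, buy the stock and collect the dividends, short the forward).
Profit at T = |F_mkt − F*| = |440.17 − 435.6977| = ¥4.47 per share

¥4.47 per share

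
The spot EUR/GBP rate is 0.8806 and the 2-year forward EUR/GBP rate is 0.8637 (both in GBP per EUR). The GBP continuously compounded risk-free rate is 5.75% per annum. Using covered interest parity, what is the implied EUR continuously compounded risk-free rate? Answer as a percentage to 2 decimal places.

6.72%

F = S·e^((r_GBP − r_EUR)T) ⇒ r_EUR = r_GBP − ln(F/S)/T
ln(0.8637/0.8806) = -0.019378; /(2) = -0.009689
r_EUR = 0.0575 + 0.009689 = 0.067189
r_EUR = 6.72%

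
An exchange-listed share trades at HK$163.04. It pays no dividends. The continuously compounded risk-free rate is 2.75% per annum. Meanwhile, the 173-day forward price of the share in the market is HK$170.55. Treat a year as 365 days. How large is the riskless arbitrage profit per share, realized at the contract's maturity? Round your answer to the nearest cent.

HK$5.37 per share

Fair forward: F* = S·e^(carry·T), with carry = r = 0.0275
F* = 163.04 · e^(0.0275 × 173/365) = 163.04 · e^0.013034 = 163.04 × 1.013119 = HK$165.1789
Market HK$170.55 > fair HK$165.1789: forward overpriced → cash-and-carry (buy spot, short the forward).
At maturity, profit = |F_mkt − F*| = |170.55 − 165.1789| = HK$5.37 per share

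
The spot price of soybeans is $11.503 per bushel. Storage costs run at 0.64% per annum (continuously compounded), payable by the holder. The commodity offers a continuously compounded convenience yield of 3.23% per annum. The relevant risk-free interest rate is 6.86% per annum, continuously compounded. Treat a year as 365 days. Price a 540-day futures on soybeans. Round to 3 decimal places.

Net carry = r + u − y = 0.0686 + 0.0064 − 0.0323 = 0.0427
F = S·e^((r+u−y)T) = 11.503 · e^(0.0427 × 540/365) = 11.503 · e^0.063173
= 11.503 × 1.065211 = $12.253 per bushel

$12.253 per bushel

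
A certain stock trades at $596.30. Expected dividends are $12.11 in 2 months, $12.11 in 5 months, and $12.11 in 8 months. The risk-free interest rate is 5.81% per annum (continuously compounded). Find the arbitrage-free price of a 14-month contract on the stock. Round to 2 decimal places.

$600.17

PV(dividends) I = 12.11·e^(−0.0581·2/12) + 12.11·e^(−0.0581·5/12) + 12.11·e^(−0.0581·8/12)
I = 11.9933 + 11.8204 + 11.6499 = 35.4636
F = (S − I)·e^(rT) = (596.30 − 35.4636) · e^(0.0581·14/12)
= 560.8364 · e^0.067783 = 560.8364 × 1.070133 = $600.17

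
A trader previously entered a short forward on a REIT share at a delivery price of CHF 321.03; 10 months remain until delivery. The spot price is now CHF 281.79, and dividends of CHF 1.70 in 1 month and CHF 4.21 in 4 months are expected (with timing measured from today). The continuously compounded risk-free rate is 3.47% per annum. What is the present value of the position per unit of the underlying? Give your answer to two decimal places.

PV(remaining dividends) I = 1.70·e^(−0.0347·1/12) + 4.21·e^(−0.0347·4/12) = 5.8567
Current forward F = (S − I)·e^(rT) = (281.79 − 5.8567)·e^(0.0347·10/12) = 275.9333 × 1.029339 = 284.0289
Value (long) = (F − K)·e^(−rT) = (284.0289 − 321.03) × 0.971497 = -35.9465
Short position value = −(long value) = CHF 35.95

CHF 35.95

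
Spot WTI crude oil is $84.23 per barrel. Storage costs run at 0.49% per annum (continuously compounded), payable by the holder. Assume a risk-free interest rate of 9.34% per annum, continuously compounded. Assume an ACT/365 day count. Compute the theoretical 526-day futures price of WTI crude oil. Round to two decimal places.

Net carry = r + u − y = 0.0934 + 0.0049 − 0.0000 = 0.0983
F = S·e^((r+u−y)T) = 84.23 · e^(0.0983 × 526/365) = 84.23 · e^0.141660
= 84.23 × 1.152185 = $97.05 per barrel

$97.05 per barrel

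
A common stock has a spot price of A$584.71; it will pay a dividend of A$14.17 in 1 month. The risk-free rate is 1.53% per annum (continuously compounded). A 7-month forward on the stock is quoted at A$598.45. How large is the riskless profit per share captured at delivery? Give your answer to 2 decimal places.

PV(dividends) I = 14.17·e^(−0.0153·1/12) = 14.1519
Fair forward F* = (S − I)·e^(rT) = (584.71 − 14.1519)·e^0.008925 = 570.5581 × 1.008965 = 575.6732
Market A$598.45 > fair 575.6732: forward overpriced → cash-and-carry (borrow at r, buy the stock and collect the dividends, short the forward).
Profit at T = |F_mkt − F*| = |598.45 − 575.6732| = A$22.78 per share

A$22.78 per share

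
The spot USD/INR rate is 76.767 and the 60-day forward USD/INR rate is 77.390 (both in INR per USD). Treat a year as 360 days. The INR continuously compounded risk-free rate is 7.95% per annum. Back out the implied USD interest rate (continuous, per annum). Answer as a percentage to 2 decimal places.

3.10%

F = S·e^((r_INR − r_USD)T) ⇒ r_USD = r_INR − ln(F/S)/T
ln(77.390/76.767) = 0.008083; /(60/360) = 0.048498
r_USD = 0.0795 − 0.048498 = 0.031002
r_USD = 3.10%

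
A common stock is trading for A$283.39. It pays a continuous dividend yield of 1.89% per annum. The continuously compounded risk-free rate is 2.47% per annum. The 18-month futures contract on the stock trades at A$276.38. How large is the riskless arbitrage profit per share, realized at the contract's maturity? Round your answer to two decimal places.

A$9.49 per share

Fair futures: F* = S·e^(carry·T), with carry = (r − q) = 0.0247 − 0.0189 = 0.0058
F* = 283.39 · e^(0.0058 × 18/12) = 283.39 · e^0.008700 = 283.39 × 1.008738 = A$285.8663
Market A$276.38 < fair A$285.8663: forward underpriced → reverse cash-and-carry (short spot, go long the forward).
At maturity, profit = |F_mkt − F*| = |276.38 − 285.8663| = A$9.49 per share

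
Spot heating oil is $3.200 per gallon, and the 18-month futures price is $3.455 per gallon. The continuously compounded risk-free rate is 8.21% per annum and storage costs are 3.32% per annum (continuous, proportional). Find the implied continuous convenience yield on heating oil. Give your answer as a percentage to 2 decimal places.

6.42%

F = S·e^((r+u−y)T) ⇒ (r+u−y) = ln(F/S)/T
ln(3.455/3.200) = 0.076672; /T ⇒ 0.051115
y = r + u − ln(F/S)/T = 0.0821 + 0.0332 − 0.051115 = 0.064185
y = 6.42%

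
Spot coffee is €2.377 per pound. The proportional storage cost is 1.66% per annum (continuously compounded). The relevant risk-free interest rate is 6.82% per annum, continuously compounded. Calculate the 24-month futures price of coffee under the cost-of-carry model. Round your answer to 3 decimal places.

Net carry = r + u − y = 0.0682 + 0.0166 − 0.0000 = 0.0848
F = S·e^((r+u−y)T) = 2.377 · e^(0.0848 × 24/12) = 2.377 · e^0.169600
= 2.377 × 1.184831 = €2.816 per pound

€2.816 per pound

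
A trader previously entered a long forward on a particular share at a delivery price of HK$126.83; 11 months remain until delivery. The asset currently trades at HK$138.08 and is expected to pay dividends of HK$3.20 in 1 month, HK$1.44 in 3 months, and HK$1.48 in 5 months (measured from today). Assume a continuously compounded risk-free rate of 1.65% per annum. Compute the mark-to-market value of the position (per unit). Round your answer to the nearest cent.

HK$7.05

PV(remaining dividends) I = 3.20·e^(−0.0165·1/12) + 1.44·e^(−0.0165·3/12) + 1.48·e^(−0.0165·5/12) = 6.0995
Current forward F = (S − I)·e^(rT) = (138.08 − 6.0995)·e^(0.0165·11/12) = 131.9805 × 1.015240 = 133.9919
Value (long) = (F − K)·e^(−rT) = (133.9919 − 126.83) × 0.984989 = 7.0544
Value = HK$7.05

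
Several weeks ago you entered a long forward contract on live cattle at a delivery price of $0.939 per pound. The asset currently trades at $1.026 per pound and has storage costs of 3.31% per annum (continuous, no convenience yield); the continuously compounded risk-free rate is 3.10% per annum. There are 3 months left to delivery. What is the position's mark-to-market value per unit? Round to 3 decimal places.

Current fair forward for the remaining 3 months: F = S·e^((r + u)·T), (r + u) = 0.0310 + 0.0331 = 0.0641
F = 1.026 · e^(0.0641 × 3/12) = 1.026 × 1.016154 = 1.0426
Value of long forward = (F − K)·e^(−rT) = (1.0426 − 0.939) · e^(−0.0310·3/12)
= 0.1036 × 0.992280 = 0.103

$0.103 per pound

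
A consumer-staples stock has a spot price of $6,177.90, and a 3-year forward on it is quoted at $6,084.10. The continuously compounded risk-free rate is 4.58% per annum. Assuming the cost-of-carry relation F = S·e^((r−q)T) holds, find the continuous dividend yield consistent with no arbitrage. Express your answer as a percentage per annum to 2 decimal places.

From F = S·e^((r−q)T): (r − q) = ln(F/S)/T
ln(6084.10/6177.90) = ln(0.984817) = -0.015299
(r − q) = -0.015299 / (3) = -0.005100
q = r − ln(F/S)/T = 0.0458 + 0.005100 = 0.050900
q = 5.09%

5.09%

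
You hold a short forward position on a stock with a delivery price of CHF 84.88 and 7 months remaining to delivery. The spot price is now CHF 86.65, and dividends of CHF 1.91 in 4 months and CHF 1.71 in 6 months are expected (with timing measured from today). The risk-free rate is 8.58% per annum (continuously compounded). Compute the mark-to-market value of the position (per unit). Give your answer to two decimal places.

-CHF 2.42

PV(remaining dividends) I = 1.91·e^(−0.0858·4/12) + 1.71·e^(−0.0858·6/12) = 3.4943
Current forward F = (S − I)·e^(rT) = (86.65 − 3.4943)·e^(0.0858·7/12) = 83.1557 × 1.051324 = 87.4236
Value (long) = (F − K)·e^(−rT) = (87.4236 − 84.88) × 0.951182 = 2.4194
Short position value = −(long value) = -CHF 2.42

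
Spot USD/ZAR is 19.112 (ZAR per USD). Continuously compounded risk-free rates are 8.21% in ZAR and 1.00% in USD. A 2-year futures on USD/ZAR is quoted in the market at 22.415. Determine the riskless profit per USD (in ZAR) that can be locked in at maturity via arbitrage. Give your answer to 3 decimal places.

0.338 per USD (in ZAR)

Fair futures: F* = S·e^(carry·T), with carry = (r_ZAR − r_USD) = 0.0821 − 0.0100 = 0.0721
F* = 19.112 · e^(0.0721 × 2) = 19.112 · e^0.144200 = 19.112 × 1.155115 = 22.0766
Market 22.415 > fair 22.0766: forward overpriced → cash-and-carry (buy spot, short the forward).
At maturity, profit = |F_mkt − F*| = |22.415 − 22.0766| = 0.338 per USD (in ZAR)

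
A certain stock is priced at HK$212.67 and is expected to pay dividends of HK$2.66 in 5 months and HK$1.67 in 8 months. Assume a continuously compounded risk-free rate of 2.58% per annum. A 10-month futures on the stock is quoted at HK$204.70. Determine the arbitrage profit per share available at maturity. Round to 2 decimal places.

PV(dividends) I = 2.66·e^(−0.0258·5/12) + 1.67·e^(−0.0258·8/12) = 4.2731
Fair futures F* = (S − I)·e^(rT) = (212.67 − 4.2731)·e^0.021500 = 208.3969 × 1.021733 = 212.9260
Market HK$204.70 < fair 212.9260: forward underpriced → reverse cash-and-carry (short the stock, invest proceeds at r, pay the dividends, go long the forward).
Profit at T = |F_mkt − F*| = |204.70 − 212.9260| = HK$8.23 per share

HK$8.23 per share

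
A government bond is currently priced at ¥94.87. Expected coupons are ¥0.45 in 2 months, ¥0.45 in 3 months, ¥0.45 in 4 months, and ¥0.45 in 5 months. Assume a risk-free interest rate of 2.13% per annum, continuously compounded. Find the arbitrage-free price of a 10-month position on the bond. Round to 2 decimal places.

PV(coupons) I = 0.45·e^(−0.0213·2/12) + 0.45·e^(−0.0213·3/12) + 0.45·e^(−0.0213·4/12) + 0.45·e^(−0.0213·5/12)
I = 0.4484 + 0.4476 + 0.4468 + 0.4460 = 1.7888
F = (S − I)·e^(rT) = (94.87 − 1.7888) · e^(0.0213·10/12)
= 93.0812 · e^0.017750 = 93.0812 × 1.017908 = ¥94.75

¥94.75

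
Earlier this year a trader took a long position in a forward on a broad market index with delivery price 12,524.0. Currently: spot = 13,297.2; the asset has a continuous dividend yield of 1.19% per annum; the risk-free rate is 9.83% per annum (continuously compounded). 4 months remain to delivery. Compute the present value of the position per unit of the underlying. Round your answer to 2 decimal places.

1124.28

Current fair forward for the remaining 4 months: F = S·e^((r − q)·T), (r − q) = 0.0983 − 0.0119 = 0.0864
F = 13297.2 · e^(0.0864 × 4/12) = 13297.2 × 1.02921873 = 13685.7273
Value of long forward = (F − K)·e^(−rT) = (13685.7273 − 12524.0) · e^(−0.0983·4/12)
= 1161.7273 × 0.96776434 = 1124.28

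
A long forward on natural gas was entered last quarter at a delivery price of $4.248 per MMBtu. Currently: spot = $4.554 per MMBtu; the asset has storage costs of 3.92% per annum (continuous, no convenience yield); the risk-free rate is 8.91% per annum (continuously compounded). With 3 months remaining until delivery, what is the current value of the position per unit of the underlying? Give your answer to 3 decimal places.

Current fair forward for the remaining 3 months: F = S·e^((r + u)·T), (r + u) = 0.0891 + 0.0392 = 0.1283
F = 4.554 · e^(0.1283 × 3/12) = 4.554 × 1.032595 = 4.7024
Value of long forward = (F − K)·e^(−rT) = (4.7024 − 4.248) · e^(−0.0891·3/12)
= 0.4544 × 0.977971 = 0.444

$0.444 per MMBtu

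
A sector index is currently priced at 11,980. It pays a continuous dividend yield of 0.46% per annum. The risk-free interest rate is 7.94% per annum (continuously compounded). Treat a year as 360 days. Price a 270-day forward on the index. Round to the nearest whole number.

12,671

F = S·e^((r − q)T) = 11980 · e^((0.0794 − 0.0046) × 270/360)
= 11980 · e^0.056100 = 11980 × 1.057703
F = 12,671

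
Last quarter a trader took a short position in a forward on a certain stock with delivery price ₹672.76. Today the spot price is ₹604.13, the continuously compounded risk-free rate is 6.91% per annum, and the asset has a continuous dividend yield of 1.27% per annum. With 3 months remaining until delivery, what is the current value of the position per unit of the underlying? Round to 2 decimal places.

₹59.02

Current fair forward for the remaining 3 months: F = S·e^((r − q)·T), (r − q) = 0.0691 − 0.0127 = 0.0564
F = 604.13 · e^(0.0564 × 3/12) = 604.13 × 1.014200 = 612.7086
Value of long forward = (F − K)·e^(−rT) = (612.7086 − 672.76) · e^(−0.0691·3/12)
= -60.0514 × 0.982873 = -59.02
Short position value = −(long value) = ₹59.02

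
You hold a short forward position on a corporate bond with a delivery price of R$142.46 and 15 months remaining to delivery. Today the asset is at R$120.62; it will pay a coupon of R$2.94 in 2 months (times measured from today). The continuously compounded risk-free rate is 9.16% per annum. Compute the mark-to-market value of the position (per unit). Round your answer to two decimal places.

R$9.32

PV(remaining coupons) I = 2.94·e^(−0.0916·2/12) = 2.8955
Current forward F = (S − I)·e^(rT) = (120.62 − 2.8955)·e^(0.0916·15/12) = 117.7245 × 1.121313 = 132.0060
Value (long) = (F − K)·e^(−rT) = (132.0060 − 142.46) × 0.891812 = -9.3230
Short position value = −(long value) = R$9.32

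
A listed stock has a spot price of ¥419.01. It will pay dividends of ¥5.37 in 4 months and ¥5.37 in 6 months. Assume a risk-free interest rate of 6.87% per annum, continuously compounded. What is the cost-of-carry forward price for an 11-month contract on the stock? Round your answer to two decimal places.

¥435.13

PV(dividends) I = 5.37·e^(−0.0687·4/12) + 5.37·e^(−0.0687·6/12)
I = 5.2484 + 5.1887 = 10.4371
F = (S − I)·e^(rT) = (419.01 − 10.4371) · e^(0.0687·11/12)
= 408.5729 · e^0.062975 = 408.5729 × 1.065000 = ¥435.13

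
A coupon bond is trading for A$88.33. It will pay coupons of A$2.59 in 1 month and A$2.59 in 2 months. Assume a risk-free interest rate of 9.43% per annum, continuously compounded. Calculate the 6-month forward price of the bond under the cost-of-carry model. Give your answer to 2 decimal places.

A$87.23

PV(coupons) I = 2.59·e^(−0.0943·1/12) + 2.59·e^(−0.0943·2/12)
I = 2.5697 + 2.5496 = 5.1193
F = (S − I)·e^(rT) = (88.33 − 5.1193) · e^(0.0943·6/12)
= 83.2107 · e^0.047150 = 83.2107 × 1.048279 = A$87.23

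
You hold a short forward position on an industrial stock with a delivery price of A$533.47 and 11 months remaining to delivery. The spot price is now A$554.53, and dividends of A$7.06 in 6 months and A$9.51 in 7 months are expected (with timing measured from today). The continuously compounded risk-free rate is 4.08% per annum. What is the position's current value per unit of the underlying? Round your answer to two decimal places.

-A$24.44

PV(remaining dividends) I = 7.06·e^(−0.0408·6/12) + 9.51·e^(−0.0408·7/12) = 16.2038
Current forward F = (S − I)·e^(rT) = (554.53 − 16.2038)·e^(0.0408·11/12) = 538.3262 × 1.038108 = 558.8407
Value (long) = (F − K)·e^(−rT) = (558.8407 − 533.47) × 0.963291 = 24.4394
Short position value = −(long value) = -A$24.44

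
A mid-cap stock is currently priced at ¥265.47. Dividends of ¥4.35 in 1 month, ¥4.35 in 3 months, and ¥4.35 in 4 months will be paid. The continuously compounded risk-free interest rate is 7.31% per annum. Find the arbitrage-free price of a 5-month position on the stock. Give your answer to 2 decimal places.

¥260.44

PV(dividends) I = 4.35·e^(−0.0731·1/12) + 4.35·e^(−0.0731·3/12) + 4.35·e^(−0.0731·4/12)
I = 4.3236 + 4.2712 + 4.2453 = 12.8401
F = (S − I)·e^(rT) = (265.47 − 12.8401) · e^(0.0731·5/12)
= 252.6299 · e^0.030458 = 252.6299 × 1.030927 = ¥260.44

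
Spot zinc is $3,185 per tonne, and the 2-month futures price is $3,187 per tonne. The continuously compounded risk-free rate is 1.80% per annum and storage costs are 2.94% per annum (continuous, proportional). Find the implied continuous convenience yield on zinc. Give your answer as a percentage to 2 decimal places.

F = S·e^((r+u−y)T) ⇒ (r+u−y) = ln(F/S)/T
ln(3187/3185) = 0.000628; /T ⇒ 0.003768
y = r + u − ln(F/S)/T = 0.0180 + 0.0294 − 0.003768 = 0.043632
y = 4.36%

4.36%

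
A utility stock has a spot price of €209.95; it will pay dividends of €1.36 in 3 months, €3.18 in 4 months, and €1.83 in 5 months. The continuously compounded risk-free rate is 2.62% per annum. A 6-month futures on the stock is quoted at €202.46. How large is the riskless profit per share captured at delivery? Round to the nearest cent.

PV(dividends) I = 1.36·e^(−0.0262·3/12) + 3.18·e^(−0.0262·4/12) + 1.83·e^(−0.0262·5/12) = 6.3136
Fair futures F* = (S − I)·e^(rT) = (209.95 − 6.3136)·e^0.013100 = 203.6364 × 1.013186 = 206.3215
Market €202.46 < fair 206.3215: forward underpriced → reverse cash-and-carry (short the stock, invest proceeds at r, pay the dividends, go long the forward).
Profit at T = |F_mkt − F*| = |202.46 − 206.3215| = €3.86 per share

€3.86 per share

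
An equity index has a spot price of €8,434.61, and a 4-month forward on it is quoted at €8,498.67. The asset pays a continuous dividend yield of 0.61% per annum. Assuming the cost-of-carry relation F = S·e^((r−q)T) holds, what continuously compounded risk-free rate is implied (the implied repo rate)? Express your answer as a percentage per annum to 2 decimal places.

2.88%

From F = S·e^((r−q)T): (r − q) = ln(F/S)/T
ln(8498.67/8434.61) = ln(1.007595) = 0.007566
(r − q) = 0.007566 / (4/12) = 0.022698
r = ln(F/S)/T + q = 0.022698 + 0.0061 = 0.028798
r = 2.88%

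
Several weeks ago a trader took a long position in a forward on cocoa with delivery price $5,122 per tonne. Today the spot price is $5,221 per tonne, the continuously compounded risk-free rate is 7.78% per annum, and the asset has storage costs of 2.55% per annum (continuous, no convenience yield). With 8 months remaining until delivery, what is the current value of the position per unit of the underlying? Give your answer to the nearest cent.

Current fair forward for the remaining 8 months: F = S·e^((r + u)·T), (r + u) = 0.0778 + 0.0255 = 0.1033
F = 5221 · e^(0.1033 × 8/12) = 5221 × 1.07129336 = 5593.2226
Value of long forward = (F − K)·e^(−rT) = (5593.2226 − 5122) · e^(−0.0778·8/12)
= 471.2226 × 0.94945545 = 447.40

$447.40 per tonne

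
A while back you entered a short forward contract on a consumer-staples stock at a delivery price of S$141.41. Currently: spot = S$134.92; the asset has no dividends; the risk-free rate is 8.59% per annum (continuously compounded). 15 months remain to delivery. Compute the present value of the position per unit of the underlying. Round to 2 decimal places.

-S$7.91

Current fair forward for the remaining 15 months: F = S·e^(r·T), r = 0.0859
F = 134.92 · e^(0.0859 × 15/12) = 134.92 × 1.113352 = 150.2135
Value of long forward = (F − K)·e^(−rT) = (150.2135 − 141.41) · e^(−0.0859·15/12)
= 8.8035 × 0.898189 = 7.91
Short position value = −(long value) = -S$7.91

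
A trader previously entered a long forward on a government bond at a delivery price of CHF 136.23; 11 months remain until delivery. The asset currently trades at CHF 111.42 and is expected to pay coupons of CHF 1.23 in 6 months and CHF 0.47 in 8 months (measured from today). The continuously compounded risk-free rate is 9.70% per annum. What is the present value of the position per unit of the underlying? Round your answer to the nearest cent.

PV(remaining coupons) I = 1.23·e^(−0.0970·6/12) + 0.47·e^(−0.0970·8/12) = 1.6123
Current forward F = (S − I)·e^(rT) = (111.42 − 1.6123)·e^(0.0970·11/12) = 109.8077 × 1.092990 = 120.0187
Value (long) = (F − K)·e^(−rT) = (120.0187 − 136.23) × 0.914922 = -14.8321
Value = -CHF 14.83

-CHF 14.83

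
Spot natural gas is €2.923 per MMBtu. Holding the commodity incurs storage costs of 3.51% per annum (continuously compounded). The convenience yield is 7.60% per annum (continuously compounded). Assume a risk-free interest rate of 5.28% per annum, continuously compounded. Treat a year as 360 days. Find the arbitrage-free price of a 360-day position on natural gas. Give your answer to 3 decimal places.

€2.958 per MMBtu

Net carry = r + u − y = 0.0528 + 0.0351 − 0.0760 = 0.0119
F = S·e^((r+u−y)T) = 2.923 · e^(0.0119 × 360/360) = 2.923 · e^0.011900
= 2.923 × 1.011971 = €2.958 per MMBtu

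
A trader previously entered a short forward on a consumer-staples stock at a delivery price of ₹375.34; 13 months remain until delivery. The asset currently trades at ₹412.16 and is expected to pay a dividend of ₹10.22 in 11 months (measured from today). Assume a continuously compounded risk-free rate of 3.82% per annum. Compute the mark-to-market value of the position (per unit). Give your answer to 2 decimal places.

PV(remaining dividends) I = 10.22·e^(−0.0382·11/12) = 9.8683
Current forward F = (S − I)·e^(rT) = (412.16 − 9.8683)·e^(0.0382·13/12) = 402.2917 × 1.042252 = 419.2893
Value (long) = (F − K)·e^(−rT) = (419.2893 − 375.34) × 0.959461 = 42.1676
Short position value = −(long value) = -₹42.17

-₹42.17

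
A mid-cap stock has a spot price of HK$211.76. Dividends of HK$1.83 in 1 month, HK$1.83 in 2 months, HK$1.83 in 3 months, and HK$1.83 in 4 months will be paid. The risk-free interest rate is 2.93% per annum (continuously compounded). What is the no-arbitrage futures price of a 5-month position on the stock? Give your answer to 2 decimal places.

HK$207.00

PV(dividends) I = 1.83·e^(−0.0293·1/12) + 1.83·e^(−0.0293·2/12) + 1.83·e^(−0.0293·3/12) + 1.83·e^(−0.0293·4/12)
I = 1.8255 + 1.8211 + 1.8166 + 1.8122 = 7.2754
F = (S − I)·e^(rT) = (211.76 − 7.2754) · e^(0.0293·5/12)
= 204.4846 · e^0.012208 = 204.4846 × 1.012283 = HK$207.00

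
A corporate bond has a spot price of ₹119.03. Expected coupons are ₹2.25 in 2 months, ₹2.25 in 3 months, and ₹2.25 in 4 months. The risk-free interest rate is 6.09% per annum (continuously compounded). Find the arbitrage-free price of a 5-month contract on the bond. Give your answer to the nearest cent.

PV(coupons) I = 2.25·e^(−0.0609·2/12) + 2.25·e^(−0.0609·3/12) + 2.25·e^(−0.0609·4/12)
I = 2.2273 + 2.2160 + 2.2048 = 6.6481
F = (S − I)·e^(rT) = (119.03 − 6.6481) · e^(0.0609·5/12)
= 112.3819 · e^0.025375 = 112.3819 × 1.025700 = ₹115.27

₹115.27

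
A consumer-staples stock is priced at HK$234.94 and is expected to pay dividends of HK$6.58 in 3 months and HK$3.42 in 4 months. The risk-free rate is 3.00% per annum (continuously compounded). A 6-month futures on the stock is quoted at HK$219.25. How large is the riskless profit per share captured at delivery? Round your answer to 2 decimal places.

HK$9.17 per share

PV(dividends) I = 6.58·e^(−0.0300·3/12) + 3.42·e^(−0.0300·4/12) = 9.9168
Fair futures F* = (S − I)·e^(rT) = (234.94 − 9.9168)·e^0.015000 = 225.0232 × 1.015113 = 228.4240
Market HK$219.25 < fair 228.4240: forward underpriced → reverse cash-and-carry (short the stock, invest proceeds at r, pay the dividends, go long the forward).
Profit at T = |F_mkt − F*| = |219.25 − 228.4240| = HK$9.17 per share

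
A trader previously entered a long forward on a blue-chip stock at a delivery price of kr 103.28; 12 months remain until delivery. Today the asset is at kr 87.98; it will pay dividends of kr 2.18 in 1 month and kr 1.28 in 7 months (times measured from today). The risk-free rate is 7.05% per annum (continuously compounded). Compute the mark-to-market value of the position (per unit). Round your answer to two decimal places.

-kr 11.67

PV(remaining dividends) I = 2.18·e^(−0.0705·1/12) + 1.28·e^(−0.0705·7/12) = 3.3957
Current forward F = (S − I)·e^(rT) = (87.98 − 3.3957)·e^(0.0705·12/12) = 84.5843 × 1.073045 = 90.7628
Value (long) = (F − K)·e^(−rT) = (90.7628 − 103.28) × 0.931928 = -11.6651
Value = -kr 11.67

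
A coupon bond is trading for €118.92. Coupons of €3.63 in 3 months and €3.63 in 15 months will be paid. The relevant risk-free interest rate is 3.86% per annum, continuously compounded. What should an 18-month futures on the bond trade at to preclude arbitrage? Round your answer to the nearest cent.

PV(coupons) I = 3.63·e^(−0.0386·3/12) + 3.63·e^(−0.0386·15/12)
I = 3.5951 + 3.4590 = 7.0541
F = (S − I)·e^(rT) = (118.92 − 7.0541) · e^(0.0386·18/12)
= 111.8659 · e^0.057900 = 111.8659 × 1.059609 = €118.53

€118.53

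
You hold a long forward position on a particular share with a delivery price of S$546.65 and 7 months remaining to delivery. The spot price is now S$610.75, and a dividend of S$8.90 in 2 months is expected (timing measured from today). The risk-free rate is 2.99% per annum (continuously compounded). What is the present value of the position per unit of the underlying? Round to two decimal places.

PV(remaining dividends) I = 8.90·e^(−0.0299·2/12) = 8.8558
Current forward F = (S − I)·e^(rT) = (610.75 − 8.8558)·e^(0.0299·7/12) = 601.8942 × 1.017595 = 612.4845
Value (long) = (F − K)·e^(−rT) = (612.4845 − 546.65) × 0.982710 = 64.6962
Value = S$64.70

S$64.70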